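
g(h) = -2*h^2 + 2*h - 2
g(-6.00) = -86.00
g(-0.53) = -3.62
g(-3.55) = -34.30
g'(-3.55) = 16.20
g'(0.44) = 0.24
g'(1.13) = -2.52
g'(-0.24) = 2.96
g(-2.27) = -16.85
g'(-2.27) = 11.08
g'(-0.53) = 4.12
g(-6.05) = -87.30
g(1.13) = -2.29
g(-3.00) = -26.00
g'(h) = 2 - 4*h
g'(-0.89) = 5.56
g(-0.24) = -2.60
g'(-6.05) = 26.20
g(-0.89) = -5.36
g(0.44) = -1.51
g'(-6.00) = 26.00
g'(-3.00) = 14.00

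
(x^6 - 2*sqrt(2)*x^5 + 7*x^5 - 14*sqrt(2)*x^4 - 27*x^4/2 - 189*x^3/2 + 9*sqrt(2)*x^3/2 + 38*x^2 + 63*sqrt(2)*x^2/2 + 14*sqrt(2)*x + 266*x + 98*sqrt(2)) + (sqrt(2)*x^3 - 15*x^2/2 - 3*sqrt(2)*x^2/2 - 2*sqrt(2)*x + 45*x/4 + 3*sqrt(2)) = x^6 - 2*sqrt(2)*x^5 + 7*x^5 - 14*sqrt(2)*x^4 - 27*x^4/2 - 189*x^3/2 + 11*sqrt(2)*x^3/2 + 61*x^2/2 + 30*sqrt(2)*x^2 + 12*sqrt(2)*x + 1109*x/4 + 101*sqrt(2)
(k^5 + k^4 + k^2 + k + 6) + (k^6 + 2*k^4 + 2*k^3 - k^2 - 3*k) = k^6 + k^5 + 3*k^4 + 2*k^3 - 2*k + 6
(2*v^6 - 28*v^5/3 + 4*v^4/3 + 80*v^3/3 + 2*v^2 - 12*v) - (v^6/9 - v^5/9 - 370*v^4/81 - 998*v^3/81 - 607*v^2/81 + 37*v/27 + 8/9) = 17*v^6/9 - 83*v^5/9 + 478*v^4/81 + 3158*v^3/81 + 769*v^2/81 - 361*v/27 - 8/9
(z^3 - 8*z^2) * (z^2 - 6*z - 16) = z^5 - 14*z^4 + 32*z^3 + 128*z^2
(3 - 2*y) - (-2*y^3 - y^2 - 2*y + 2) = 2*y^3 + y^2 + 1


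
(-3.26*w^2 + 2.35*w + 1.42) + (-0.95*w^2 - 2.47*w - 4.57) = -4.21*w^2 - 0.12*w - 3.15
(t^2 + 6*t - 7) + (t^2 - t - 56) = 2*t^2 + 5*t - 63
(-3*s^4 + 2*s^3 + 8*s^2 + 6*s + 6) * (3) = -9*s^4 + 6*s^3 + 24*s^2 + 18*s + 18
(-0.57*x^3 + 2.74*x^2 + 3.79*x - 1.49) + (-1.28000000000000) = -0.57*x^3 + 2.74*x^2 + 3.79*x - 2.77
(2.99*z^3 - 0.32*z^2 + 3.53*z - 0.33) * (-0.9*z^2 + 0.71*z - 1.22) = -2.691*z^5 + 2.4109*z^4 - 7.052*z^3 + 3.1937*z^2 - 4.5409*z + 0.4026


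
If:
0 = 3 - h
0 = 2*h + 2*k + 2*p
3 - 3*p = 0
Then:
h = 3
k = -4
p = 1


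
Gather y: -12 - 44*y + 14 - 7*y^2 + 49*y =-7*y^2 + 5*y + 2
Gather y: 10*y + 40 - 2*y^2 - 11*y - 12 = -2*y^2 - y + 28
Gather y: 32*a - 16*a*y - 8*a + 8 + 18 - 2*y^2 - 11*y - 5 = 24*a - 2*y^2 + y*(-16*a - 11) + 21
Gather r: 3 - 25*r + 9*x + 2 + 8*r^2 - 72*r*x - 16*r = 8*r^2 + r*(-72*x - 41) + 9*x + 5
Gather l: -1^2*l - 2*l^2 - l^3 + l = -l^3 - 2*l^2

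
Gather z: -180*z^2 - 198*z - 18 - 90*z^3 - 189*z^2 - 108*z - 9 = -90*z^3 - 369*z^2 - 306*z - 27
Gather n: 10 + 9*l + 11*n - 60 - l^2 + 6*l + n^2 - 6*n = -l^2 + 15*l + n^2 + 5*n - 50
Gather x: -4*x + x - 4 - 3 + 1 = -3*x - 6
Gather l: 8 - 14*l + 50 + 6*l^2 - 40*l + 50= 6*l^2 - 54*l + 108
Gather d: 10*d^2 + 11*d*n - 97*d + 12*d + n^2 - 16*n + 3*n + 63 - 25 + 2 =10*d^2 + d*(11*n - 85) + n^2 - 13*n + 40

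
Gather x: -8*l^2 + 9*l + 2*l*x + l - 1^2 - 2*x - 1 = -8*l^2 + 10*l + x*(2*l - 2) - 2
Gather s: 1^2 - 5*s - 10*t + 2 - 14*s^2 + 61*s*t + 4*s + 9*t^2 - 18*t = -14*s^2 + s*(61*t - 1) + 9*t^2 - 28*t + 3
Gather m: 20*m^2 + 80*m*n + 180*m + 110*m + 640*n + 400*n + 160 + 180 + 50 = 20*m^2 + m*(80*n + 290) + 1040*n + 390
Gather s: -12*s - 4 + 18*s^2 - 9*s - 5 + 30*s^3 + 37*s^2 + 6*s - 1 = 30*s^3 + 55*s^2 - 15*s - 10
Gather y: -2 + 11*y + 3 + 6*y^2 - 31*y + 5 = 6*y^2 - 20*y + 6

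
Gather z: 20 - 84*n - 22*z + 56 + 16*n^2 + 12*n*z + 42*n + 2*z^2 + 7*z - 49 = 16*n^2 - 42*n + 2*z^2 + z*(12*n - 15) + 27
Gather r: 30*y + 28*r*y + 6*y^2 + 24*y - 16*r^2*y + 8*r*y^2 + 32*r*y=-16*r^2*y + r*(8*y^2 + 60*y) + 6*y^2 + 54*y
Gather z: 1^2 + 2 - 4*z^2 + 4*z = -4*z^2 + 4*z + 3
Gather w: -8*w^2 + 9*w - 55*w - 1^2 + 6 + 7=-8*w^2 - 46*w + 12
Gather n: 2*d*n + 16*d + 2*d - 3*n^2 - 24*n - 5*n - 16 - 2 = 18*d - 3*n^2 + n*(2*d - 29) - 18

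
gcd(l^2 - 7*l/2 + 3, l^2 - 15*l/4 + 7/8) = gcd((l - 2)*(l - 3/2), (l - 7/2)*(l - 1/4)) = 1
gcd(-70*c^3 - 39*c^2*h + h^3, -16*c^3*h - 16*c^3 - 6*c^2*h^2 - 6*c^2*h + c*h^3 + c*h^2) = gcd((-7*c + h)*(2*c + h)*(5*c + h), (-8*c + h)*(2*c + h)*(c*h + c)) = 2*c + h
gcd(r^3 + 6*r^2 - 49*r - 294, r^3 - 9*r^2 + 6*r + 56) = r - 7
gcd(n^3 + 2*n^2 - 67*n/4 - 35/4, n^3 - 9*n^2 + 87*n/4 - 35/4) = n - 7/2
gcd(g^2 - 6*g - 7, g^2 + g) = g + 1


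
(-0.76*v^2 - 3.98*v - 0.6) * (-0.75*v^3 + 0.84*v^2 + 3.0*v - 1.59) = 0.57*v^5 + 2.3466*v^4 - 5.1732*v^3 - 11.2356*v^2 + 4.5282*v + 0.954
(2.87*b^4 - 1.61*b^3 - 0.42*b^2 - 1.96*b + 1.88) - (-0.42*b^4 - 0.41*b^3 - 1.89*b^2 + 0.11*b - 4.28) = 3.29*b^4 - 1.2*b^3 + 1.47*b^2 - 2.07*b + 6.16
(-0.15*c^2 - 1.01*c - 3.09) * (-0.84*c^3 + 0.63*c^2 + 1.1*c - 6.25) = 0.126*c^5 + 0.7539*c^4 + 1.7943*c^3 - 2.1202*c^2 + 2.9135*c + 19.3125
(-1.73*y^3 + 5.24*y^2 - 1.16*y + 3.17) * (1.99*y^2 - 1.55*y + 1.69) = -3.4427*y^5 + 13.1091*y^4 - 13.3541*y^3 + 16.9619*y^2 - 6.8739*y + 5.3573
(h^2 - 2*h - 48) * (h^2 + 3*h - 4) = h^4 + h^3 - 58*h^2 - 136*h + 192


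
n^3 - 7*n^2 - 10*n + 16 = (n - 8)*(n - 1)*(n + 2)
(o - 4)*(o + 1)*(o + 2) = o^3 - o^2 - 10*o - 8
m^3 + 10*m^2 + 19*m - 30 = (m - 1)*(m + 5)*(m + 6)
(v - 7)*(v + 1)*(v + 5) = v^3 - v^2 - 37*v - 35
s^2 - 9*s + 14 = (s - 7)*(s - 2)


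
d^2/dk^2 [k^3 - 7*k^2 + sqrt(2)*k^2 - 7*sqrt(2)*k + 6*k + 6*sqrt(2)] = 6*k - 14 + 2*sqrt(2)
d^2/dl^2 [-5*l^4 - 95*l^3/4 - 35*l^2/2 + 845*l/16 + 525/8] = -60*l^2 - 285*l/2 - 35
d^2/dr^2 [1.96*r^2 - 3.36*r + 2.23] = 3.92000000000000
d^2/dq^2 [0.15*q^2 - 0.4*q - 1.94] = 0.300000000000000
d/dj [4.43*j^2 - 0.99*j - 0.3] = 8.86*j - 0.99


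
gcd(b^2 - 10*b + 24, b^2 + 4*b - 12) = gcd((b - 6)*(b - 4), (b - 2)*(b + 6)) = 1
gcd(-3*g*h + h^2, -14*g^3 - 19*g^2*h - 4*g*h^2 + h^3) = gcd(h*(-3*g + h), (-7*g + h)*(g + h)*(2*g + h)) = 1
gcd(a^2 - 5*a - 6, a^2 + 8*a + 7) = a + 1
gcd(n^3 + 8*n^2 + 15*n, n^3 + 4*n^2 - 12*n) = n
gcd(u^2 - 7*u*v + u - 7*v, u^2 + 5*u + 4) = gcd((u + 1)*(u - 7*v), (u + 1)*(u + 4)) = u + 1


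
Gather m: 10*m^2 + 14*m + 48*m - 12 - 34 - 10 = 10*m^2 + 62*m - 56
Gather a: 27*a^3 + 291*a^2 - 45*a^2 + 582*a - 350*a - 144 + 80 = 27*a^3 + 246*a^2 + 232*a - 64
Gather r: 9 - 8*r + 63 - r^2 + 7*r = -r^2 - r + 72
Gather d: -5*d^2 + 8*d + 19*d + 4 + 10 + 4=-5*d^2 + 27*d + 18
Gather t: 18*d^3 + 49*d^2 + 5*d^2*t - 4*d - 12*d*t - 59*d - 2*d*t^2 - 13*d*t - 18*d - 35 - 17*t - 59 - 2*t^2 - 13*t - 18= 18*d^3 + 49*d^2 - 81*d + t^2*(-2*d - 2) + t*(5*d^2 - 25*d - 30) - 112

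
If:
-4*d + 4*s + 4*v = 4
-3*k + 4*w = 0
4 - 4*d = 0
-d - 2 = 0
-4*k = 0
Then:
No Solution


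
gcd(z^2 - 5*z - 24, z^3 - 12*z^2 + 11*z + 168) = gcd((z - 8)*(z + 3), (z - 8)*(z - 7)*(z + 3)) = z^2 - 5*z - 24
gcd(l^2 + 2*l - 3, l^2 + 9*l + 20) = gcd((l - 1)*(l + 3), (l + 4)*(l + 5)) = 1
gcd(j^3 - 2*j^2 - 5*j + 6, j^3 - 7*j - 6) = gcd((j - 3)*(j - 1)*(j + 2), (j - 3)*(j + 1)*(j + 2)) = j^2 - j - 6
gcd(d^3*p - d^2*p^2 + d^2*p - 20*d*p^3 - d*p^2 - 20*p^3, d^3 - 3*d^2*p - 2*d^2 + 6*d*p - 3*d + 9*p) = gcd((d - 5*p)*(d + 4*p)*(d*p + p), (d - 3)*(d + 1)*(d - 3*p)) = d + 1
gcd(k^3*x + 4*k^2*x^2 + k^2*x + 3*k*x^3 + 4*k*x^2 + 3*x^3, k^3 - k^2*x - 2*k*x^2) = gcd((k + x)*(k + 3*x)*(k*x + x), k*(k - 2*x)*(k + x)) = k + x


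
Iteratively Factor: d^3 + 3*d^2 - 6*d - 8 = (d + 4)*(d^2 - d - 2) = (d - 2)*(d + 4)*(d + 1)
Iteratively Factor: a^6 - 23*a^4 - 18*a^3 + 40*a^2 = (a)*(a^5 - 23*a^3 - 18*a^2 + 40*a) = a*(a + 4)*(a^4 - 4*a^3 - 7*a^2 + 10*a) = a*(a - 5)*(a + 4)*(a^3 + a^2 - 2*a) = a*(a - 5)*(a - 1)*(a + 4)*(a^2 + 2*a) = a^2*(a - 5)*(a - 1)*(a + 4)*(a + 2)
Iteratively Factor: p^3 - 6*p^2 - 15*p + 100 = (p + 4)*(p^2 - 10*p + 25) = (p - 5)*(p + 4)*(p - 5)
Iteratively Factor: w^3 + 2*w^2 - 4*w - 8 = (w - 2)*(w^2 + 4*w + 4) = (w - 2)*(w + 2)*(w + 2)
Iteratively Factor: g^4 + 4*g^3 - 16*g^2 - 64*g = (g + 4)*(g^3 - 16*g) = (g + 4)^2*(g^2 - 4*g) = g*(g + 4)^2*(g - 4)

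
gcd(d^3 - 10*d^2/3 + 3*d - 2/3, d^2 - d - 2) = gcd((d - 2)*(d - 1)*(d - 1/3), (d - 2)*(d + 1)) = d - 2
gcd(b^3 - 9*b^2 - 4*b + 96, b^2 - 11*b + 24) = b - 8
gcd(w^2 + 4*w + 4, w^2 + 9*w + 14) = w + 2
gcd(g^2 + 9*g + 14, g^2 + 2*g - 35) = g + 7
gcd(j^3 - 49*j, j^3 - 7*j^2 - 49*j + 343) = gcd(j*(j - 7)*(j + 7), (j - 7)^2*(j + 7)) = j^2 - 49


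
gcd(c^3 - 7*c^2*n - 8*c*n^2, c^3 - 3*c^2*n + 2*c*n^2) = c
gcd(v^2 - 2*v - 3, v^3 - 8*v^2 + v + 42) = v - 3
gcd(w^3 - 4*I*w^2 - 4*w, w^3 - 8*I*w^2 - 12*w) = w^2 - 2*I*w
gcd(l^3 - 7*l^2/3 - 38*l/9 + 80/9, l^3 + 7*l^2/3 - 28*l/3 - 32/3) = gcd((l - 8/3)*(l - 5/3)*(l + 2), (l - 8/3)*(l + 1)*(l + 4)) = l - 8/3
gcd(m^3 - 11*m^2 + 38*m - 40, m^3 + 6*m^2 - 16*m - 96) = m - 4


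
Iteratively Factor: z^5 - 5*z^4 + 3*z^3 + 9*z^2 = (z + 1)*(z^4 - 6*z^3 + 9*z^2) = z*(z + 1)*(z^3 - 6*z^2 + 9*z) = z*(z - 3)*(z + 1)*(z^2 - 3*z) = z*(z - 3)^2*(z + 1)*(z)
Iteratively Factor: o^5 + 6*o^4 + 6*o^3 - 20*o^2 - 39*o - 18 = (o + 1)*(o^4 + 5*o^3 + o^2 - 21*o - 18) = (o + 1)*(o + 3)*(o^3 + 2*o^2 - 5*o - 6) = (o + 1)*(o + 3)^2*(o^2 - o - 2) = (o - 2)*(o + 1)*(o + 3)^2*(o + 1)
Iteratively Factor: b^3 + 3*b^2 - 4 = (b + 2)*(b^2 + b - 2) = (b - 1)*(b + 2)*(b + 2)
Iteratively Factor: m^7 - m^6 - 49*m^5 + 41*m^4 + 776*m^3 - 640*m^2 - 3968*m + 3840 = (m + 4)*(m^6 - 5*m^5 - 29*m^4 + 157*m^3 + 148*m^2 - 1232*m + 960) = (m + 4)^2*(m^5 - 9*m^4 + 7*m^3 + 129*m^2 - 368*m + 240) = (m - 1)*(m + 4)^2*(m^4 - 8*m^3 - m^2 + 128*m - 240) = (m - 1)*(m + 4)^3*(m^3 - 12*m^2 + 47*m - 60) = (m - 4)*(m - 1)*(m + 4)^3*(m^2 - 8*m + 15) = (m - 5)*(m - 4)*(m - 1)*(m + 4)^3*(m - 3)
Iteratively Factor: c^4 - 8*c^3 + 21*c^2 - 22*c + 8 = (c - 1)*(c^3 - 7*c^2 + 14*c - 8) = (c - 1)^2*(c^2 - 6*c + 8) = (c - 2)*(c - 1)^2*(c - 4)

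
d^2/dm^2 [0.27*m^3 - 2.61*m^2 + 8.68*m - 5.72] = 1.62*m - 5.22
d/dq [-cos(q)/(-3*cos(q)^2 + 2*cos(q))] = 3*sin(q)/(3*cos(q) - 2)^2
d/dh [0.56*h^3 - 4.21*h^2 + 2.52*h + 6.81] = 1.68*h^2 - 8.42*h + 2.52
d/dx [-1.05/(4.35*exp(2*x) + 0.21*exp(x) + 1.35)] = (9.135*exp(x) + 0.2205)*exp(x)/(4.35*exp(2*x) + 0.21*exp(x) + 1.35)^2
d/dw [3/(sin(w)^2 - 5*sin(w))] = 3*(5 - 2*sin(w))*cos(w)/((sin(w) - 5)^2*sin(w)^2)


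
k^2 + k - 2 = (k - 1)*(k + 2)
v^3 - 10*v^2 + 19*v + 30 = (v - 6)*(v - 5)*(v + 1)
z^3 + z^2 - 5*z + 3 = (z - 1)^2*(z + 3)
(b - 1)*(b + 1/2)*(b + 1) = b^3 + b^2/2 - b - 1/2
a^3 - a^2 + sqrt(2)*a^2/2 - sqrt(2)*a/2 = a*(a - 1)*(a + sqrt(2)/2)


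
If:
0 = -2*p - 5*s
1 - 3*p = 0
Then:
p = 1/3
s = -2/15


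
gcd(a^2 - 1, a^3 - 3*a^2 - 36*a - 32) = a + 1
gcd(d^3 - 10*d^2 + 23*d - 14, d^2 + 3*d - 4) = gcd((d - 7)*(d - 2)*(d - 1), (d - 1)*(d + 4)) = d - 1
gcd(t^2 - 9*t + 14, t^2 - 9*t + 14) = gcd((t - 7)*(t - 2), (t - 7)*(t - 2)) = t^2 - 9*t + 14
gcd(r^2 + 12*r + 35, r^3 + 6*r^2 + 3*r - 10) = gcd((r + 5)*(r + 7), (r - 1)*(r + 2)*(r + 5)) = r + 5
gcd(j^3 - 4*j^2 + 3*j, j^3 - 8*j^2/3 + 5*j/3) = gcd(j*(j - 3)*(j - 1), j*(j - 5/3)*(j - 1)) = j^2 - j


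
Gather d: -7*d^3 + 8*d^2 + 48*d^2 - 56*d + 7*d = -7*d^3 + 56*d^2 - 49*d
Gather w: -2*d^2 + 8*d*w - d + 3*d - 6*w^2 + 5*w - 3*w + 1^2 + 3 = -2*d^2 + 2*d - 6*w^2 + w*(8*d + 2) + 4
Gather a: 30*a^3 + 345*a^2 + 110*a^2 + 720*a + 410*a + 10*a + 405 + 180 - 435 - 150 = 30*a^3 + 455*a^2 + 1140*a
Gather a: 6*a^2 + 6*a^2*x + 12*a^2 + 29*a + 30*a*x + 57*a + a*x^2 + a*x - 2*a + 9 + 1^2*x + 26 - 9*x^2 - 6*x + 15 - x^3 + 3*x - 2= a^2*(6*x + 18) + a*(x^2 + 31*x + 84) - x^3 - 9*x^2 - 2*x + 48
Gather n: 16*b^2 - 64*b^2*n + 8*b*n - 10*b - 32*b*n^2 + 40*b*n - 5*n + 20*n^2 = 16*b^2 - 10*b + n^2*(20 - 32*b) + n*(-64*b^2 + 48*b - 5)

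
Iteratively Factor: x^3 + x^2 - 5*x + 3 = (x + 3)*(x^2 - 2*x + 1) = (x - 1)*(x + 3)*(x - 1)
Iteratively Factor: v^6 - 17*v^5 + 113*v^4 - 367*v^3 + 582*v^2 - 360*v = (v - 3)*(v^5 - 14*v^4 + 71*v^3 - 154*v^2 + 120*v) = (v - 3)*(v - 2)*(v^4 - 12*v^3 + 47*v^2 - 60*v) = (v - 4)*(v - 3)*(v - 2)*(v^3 - 8*v^2 + 15*v) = (v - 5)*(v - 4)*(v - 3)*(v - 2)*(v^2 - 3*v) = (v - 5)*(v - 4)*(v - 3)^2*(v - 2)*(v)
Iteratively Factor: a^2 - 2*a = (a - 2)*(a)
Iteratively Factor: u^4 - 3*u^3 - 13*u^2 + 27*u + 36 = (u - 3)*(u^3 - 13*u - 12) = (u - 3)*(u + 1)*(u^2 - u - 12) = (u - 4)*(u - 3)*(u + 1)*(u + 3)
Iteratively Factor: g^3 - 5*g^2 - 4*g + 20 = (g - 2)*(g^2 - 3*g - 10) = (g - 2)*(g + 2)*(g - 5)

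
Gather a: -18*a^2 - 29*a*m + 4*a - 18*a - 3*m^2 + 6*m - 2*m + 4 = -18*a^2 + a*(-29*m - 14) - 3*m^2 + 4*m + 4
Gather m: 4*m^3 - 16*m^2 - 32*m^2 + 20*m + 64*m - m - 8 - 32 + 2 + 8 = 4*m^3 - 48*m^2 + 83*m - 30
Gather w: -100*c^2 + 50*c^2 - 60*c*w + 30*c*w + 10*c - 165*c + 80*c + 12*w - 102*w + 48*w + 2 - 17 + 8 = -50*c^2 - 75*c + w*(-30*c - 42) - 7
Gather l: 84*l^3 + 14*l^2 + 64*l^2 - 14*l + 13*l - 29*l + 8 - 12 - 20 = 84*l^3 + 78*l^2 - 30*l - 24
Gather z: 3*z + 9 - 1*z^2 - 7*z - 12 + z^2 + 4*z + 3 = 0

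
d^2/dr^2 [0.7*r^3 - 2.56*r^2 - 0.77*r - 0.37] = 4.2*r - 5.12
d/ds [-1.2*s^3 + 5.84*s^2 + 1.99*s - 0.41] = -3.6*s^2 + 11.68*s + 1.99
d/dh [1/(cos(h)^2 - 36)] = 2*sin(h)*cos(h)/(cos(h)^2 - 36)^2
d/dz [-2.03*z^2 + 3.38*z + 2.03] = 3.38 - 4.06*z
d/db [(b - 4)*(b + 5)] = 2*b + 1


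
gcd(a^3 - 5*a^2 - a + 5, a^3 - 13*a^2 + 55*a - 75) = a - 5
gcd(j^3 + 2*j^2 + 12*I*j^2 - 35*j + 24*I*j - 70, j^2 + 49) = j + 7*I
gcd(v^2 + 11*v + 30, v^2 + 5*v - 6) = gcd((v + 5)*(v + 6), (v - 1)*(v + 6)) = v + 6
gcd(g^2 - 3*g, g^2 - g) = g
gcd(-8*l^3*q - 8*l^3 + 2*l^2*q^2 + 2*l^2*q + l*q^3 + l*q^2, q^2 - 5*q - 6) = q + 1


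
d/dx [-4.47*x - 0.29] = -4.47000000000000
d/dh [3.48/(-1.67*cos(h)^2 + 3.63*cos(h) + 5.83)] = (12.6324 - 11.6232*cos(h))*sin(h)/(-1.67*cos(h)^2 + 3.63*cos(h) + 5.83)^2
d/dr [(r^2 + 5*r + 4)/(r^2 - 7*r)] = 4*(-3*r^2 - 2*r + 7)/(r^2*(r^2 - 14*r + 49))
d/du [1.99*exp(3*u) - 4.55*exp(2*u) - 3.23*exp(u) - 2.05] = (5.97*exp(2*u) - 9.1*exp(u) - 3.23)*exp(u)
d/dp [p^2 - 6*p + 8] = 2*p - 6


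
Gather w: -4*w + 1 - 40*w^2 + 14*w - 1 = -40*w^2 + 10*w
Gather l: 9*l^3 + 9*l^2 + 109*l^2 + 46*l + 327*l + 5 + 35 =9*l^3 + 118*l^2 + 373*l + 40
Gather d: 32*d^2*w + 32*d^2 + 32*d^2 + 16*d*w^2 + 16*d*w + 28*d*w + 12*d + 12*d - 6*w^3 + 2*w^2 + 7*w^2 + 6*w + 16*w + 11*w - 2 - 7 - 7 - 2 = d^2*(32*w + 64) + d*(16*w^2 + 44*w + 24) - 6*w^3 + 9*w^2 + 33*w - 18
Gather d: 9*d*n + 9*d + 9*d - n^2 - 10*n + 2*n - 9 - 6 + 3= d*(9*n + 18) - n^2 - 8*n - 12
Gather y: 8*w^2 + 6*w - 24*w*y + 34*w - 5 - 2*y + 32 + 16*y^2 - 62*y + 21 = 8*w^2 + 40*w + 16*y^2 + y*(-24*w - 64) + 48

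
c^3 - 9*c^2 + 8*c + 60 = (c - 6)*(c - 5)*(c + 2)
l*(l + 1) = l^2 + l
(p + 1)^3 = p^3 + 3*p^2 + 3*p + 1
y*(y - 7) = y^2 - 7*y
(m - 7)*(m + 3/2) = m^2 - 11*m/2 - 21/2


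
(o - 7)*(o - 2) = o^2 - 9*o + 14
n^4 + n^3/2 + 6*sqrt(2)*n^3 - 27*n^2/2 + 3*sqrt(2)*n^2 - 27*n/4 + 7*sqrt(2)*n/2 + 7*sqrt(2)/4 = (n + 1/2)*(n - sqrt(2)/2)^2*(n + 7*sqrt(2))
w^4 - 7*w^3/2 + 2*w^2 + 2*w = w*(w - 2)^2*(w + 1/2)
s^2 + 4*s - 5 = (s - 1)*(s + 5)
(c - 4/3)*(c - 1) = c^2 - 7*c/3 + 4/3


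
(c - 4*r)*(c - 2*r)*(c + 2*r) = c^3 - 4*c^2*r - 4*c*r^2 + 16*r^3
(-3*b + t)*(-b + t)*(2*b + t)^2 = 12*b^4 - 4*b^3*t - 9*b^2*t^2 + t^4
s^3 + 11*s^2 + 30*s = s*(s + 5)*(s + 6)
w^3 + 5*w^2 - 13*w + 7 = (w - 1)^2*(w + 7)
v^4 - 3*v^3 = v^3*(v - 3)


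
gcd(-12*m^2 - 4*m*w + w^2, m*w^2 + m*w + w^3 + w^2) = 1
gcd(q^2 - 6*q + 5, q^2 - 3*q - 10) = q - 5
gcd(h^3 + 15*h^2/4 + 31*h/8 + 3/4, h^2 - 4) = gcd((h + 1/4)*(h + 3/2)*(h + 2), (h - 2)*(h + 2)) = h + 2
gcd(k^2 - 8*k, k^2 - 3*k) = k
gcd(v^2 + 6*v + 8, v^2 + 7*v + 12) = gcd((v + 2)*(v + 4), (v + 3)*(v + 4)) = v + 4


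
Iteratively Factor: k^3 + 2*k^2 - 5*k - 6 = (k + 1)*(k^2 + k - 6) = (k - 2)*(k + 1)*(k + 3)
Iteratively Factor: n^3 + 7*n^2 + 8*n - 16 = (n - 1)*(n^2 + 8*n + 16) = (n - 1)*(n + 4)*(n + 4)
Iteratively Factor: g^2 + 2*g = (g + 2)*(g)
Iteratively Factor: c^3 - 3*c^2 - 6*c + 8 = (c - 1)*(c^2 - 2*c - 8) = (c - 1)*(c + 2)*(c - 4)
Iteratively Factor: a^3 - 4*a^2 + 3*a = (a)*(a^2 - 4*a + 3) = a*(a - 1)*(a - 3)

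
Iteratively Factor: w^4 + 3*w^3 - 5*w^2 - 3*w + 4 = (w + 1)*(w^3 + 2*w^2 - 7*w + 4) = (w + 1)*(w + 4)*(w^2 - 2*w + 1) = (w - 1)*(w + 1)*(w + 4)*(w - 1)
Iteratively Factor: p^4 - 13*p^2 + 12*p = (p)*(p^3 - 13*p + 12) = p*(p + 4)*(p^2 - 4*p + 3) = p*(p - 1)*(p + 4)*(p - 3)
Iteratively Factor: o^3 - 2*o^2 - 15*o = (o)*(o^2 - 2*o - 15) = o*(o + 3)*(o - 5)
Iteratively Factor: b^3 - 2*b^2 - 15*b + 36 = (b + 4)*(b^2 - 6*b + 9) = (b - 3)*(b + 4)*(b - 3)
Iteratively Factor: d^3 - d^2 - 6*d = (d - 3)*(d^2 + 2*d) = (d - 3)*(d + 2)*(d)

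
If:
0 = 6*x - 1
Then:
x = 1/6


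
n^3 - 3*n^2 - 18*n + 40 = (n - 5)*(n - 2)*(n + 4)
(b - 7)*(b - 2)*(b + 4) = b^3 - 5*b^2 - 22*b + 56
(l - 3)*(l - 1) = l^2 - 4*l + 3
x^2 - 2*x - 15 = (x - 5)*(x + 3)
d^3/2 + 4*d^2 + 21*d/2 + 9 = (d/2 + 1)*(d + 3)^2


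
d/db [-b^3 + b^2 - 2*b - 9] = -3*b^2 + 2*b - 2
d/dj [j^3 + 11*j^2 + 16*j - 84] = 3*j^2 + 22*j + 16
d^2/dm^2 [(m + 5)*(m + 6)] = 2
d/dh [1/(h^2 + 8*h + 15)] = 2*(-h - 4)/(h^2 + 8*h + 15)^2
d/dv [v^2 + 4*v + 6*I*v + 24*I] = 2*v + 4 + 6*I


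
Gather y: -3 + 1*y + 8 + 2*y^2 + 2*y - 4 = 2*y^2 + 3*y + 1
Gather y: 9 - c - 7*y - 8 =-c - 7*y + 1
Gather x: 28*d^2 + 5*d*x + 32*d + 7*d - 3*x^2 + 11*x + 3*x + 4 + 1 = 28*d^2 + 39*d - 3*x^2 + x*(5*d + 14) + 5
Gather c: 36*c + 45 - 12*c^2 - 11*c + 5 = -12*c^2 + 25*c + 50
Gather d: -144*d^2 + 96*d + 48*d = -144*d^2 + 144*d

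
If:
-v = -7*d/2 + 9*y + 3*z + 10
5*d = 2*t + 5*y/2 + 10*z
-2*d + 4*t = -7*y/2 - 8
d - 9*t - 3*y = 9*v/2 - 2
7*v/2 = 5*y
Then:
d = 15503/2750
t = 367/550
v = 68/275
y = 238/1375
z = 1321/500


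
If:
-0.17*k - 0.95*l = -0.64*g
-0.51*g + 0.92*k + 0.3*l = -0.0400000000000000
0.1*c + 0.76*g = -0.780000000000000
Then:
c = -12.4572794264091*l - 7.69707229635531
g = 1.63911571400119*l - 0.0135431189006174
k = 0.582553276239793*l - 0.0509858593905596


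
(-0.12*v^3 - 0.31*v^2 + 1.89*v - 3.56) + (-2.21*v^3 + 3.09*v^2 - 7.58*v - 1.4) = -2.33*v^3 + 2.78*v^2 - 5.69*v - 4.96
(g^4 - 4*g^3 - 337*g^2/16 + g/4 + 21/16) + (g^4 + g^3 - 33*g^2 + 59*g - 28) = 2*g^4 - 3*g^3 - 865*g^2/16 + 237*g/4 - 427/16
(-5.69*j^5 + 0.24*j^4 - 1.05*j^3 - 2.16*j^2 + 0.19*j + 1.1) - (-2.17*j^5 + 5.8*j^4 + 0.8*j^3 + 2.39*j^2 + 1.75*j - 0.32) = -3.52*j^5 - 5.56*j^4 - 1.85*j^3 - 4.55*j^2 - 1.56*j + 1.42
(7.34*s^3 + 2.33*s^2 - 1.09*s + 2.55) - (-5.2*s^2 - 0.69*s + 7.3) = 7.34*s^3 + 7.53*s^2 - 0.4*s - 4.75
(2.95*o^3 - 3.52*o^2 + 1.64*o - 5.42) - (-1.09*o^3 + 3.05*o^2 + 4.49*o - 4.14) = 4.04*o^3 - 6.57*o^2 - 2.85*o - 1.28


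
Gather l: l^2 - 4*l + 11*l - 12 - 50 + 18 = l^2 + 7*l - 44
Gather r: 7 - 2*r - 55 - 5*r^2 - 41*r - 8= -5*r^2 - 43*r - 56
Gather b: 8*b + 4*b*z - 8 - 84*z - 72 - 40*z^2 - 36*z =b*(4*z + 8) - 40*z^2 - 120*z - 80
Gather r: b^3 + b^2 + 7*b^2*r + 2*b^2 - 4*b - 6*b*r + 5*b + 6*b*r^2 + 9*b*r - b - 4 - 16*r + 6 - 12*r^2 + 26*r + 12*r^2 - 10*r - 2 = b^3 + 3*b^2 + 6*b*r^2 + r*(7*b^2 + 3*b)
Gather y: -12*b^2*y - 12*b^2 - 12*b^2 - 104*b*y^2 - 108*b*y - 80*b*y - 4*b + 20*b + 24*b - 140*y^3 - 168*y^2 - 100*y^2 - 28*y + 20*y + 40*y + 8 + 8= -24*b^2 + 40*b - 140*y^3 + y^2*(-104*b - 268) + y*(-12*b^2 - 188*b + 32) + 16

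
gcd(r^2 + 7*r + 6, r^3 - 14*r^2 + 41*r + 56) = r + 1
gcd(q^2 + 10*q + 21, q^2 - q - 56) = q + 7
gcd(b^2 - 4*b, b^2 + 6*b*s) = b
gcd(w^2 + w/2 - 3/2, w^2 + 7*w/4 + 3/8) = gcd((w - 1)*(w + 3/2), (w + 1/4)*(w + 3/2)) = w + 3/2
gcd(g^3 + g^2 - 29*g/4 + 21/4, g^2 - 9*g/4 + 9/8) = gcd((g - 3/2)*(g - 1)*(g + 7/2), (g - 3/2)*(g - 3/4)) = g - 3/2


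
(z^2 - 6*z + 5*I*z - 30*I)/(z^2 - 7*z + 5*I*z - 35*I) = (z - 6)/(z - 7)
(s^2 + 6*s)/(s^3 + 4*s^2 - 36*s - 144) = s/(s^2 - 2*s - 24)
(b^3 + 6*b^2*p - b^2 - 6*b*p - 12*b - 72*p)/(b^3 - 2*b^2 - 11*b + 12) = (b + 6*p)/(b - 1)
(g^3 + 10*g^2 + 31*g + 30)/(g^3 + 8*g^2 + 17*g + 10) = (g + 3)/(g + 1)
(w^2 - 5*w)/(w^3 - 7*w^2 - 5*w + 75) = w/(w^2 - 2*w - 15)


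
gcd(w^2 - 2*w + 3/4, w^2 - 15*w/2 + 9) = w - 3/2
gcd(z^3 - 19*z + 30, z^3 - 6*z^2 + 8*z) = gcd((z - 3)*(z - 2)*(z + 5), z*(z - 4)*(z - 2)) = z - 2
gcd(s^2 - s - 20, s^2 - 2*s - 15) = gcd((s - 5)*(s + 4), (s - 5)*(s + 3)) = s - 5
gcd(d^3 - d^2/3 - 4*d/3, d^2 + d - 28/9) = d - 4/3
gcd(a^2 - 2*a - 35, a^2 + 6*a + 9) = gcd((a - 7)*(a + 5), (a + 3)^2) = 1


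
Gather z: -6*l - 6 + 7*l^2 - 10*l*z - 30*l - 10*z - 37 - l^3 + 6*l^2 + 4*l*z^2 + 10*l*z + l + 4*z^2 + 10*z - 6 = -l^3 + 13*l^2 - 35*l + z^2*(4*l + 4) - 49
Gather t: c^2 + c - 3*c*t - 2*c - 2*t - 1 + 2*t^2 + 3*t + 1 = c^2 - c + 2*t^2 + t*(1 - 3*c)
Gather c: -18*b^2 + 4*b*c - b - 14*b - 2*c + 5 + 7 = -18*b^2 - 15*b + c*(4*b - 2) + 12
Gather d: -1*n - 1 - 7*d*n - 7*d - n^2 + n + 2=d*(-7*n - 7) - n^2 + 1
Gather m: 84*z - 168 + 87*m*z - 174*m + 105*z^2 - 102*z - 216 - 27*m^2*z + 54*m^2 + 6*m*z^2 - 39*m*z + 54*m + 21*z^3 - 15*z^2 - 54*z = m^2*(54 - 27*z) + m*(6*z^2 + 48*z - 120) + 21*z^3 + 90*z^2 - 72*z - 384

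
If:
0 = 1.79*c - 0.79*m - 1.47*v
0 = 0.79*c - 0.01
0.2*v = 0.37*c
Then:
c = 0.01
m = -0.01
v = 0.02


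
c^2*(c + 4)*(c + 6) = c^4 + 10*c^3 + 24*c^2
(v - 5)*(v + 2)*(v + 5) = v^3 + 2*v^2 - 25*v - 50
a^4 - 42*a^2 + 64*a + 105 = (a - 5)*(a - 3)*(a + 1)*(a + 7)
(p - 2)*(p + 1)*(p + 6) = p^3 + 5*p^2 - 8*p - 12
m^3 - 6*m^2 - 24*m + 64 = (m - 8)*(m - 2)*(m + 4)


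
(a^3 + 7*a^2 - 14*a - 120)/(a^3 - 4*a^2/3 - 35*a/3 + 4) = 3*(a^2 + 11*a + 30)/(3*a^2 + 8*a - 3)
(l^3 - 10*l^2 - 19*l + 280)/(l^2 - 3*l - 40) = l - 7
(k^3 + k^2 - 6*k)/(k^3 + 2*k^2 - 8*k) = (k + 3)/(k + 4)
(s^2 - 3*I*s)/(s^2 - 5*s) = (s - 3*I)/(s - 5)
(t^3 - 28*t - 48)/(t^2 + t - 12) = (t^2 - 4*t - 12)/(t - 3)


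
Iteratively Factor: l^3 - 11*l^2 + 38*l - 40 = (l - 5)*(l^2 - 6*l + 8) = (l - 5)*(l - 4)*(l - 2)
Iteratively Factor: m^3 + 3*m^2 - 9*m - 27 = (m + 3)*(m^2 - 9) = (m - 3)*(m + 3)*(m + 3)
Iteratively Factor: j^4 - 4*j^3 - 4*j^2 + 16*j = (j - 4)*(j^3 - 4*j) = j*(j - 4)*(j^2 - 4) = j*(j - 4)*(j + 2)*(j - 2)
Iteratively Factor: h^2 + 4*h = (h)*(h + 4)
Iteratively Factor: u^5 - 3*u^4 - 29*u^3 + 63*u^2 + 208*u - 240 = (u + 3)*(u^4 - 6*u^3 - 11*u^2 + 96*u - 80) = (u - 5)*(u + 3)*(u^3 - u^2 - 16*u + 16) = (u - 5)*(u - 1)*(u + 3)*(u^2 - 16) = (u - 5)*(u - 1)*(u + 3)*(u + 4)*(u - 4)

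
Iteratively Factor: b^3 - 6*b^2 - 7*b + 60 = (b + 3)*(b^2 - 9*b + 20) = (b - 4)*(b + 3)*(b - 5)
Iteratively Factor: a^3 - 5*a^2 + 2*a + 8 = (a - 4)*(a^2 - a - 2) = (a - 4)*(a + 1)*(a - 2)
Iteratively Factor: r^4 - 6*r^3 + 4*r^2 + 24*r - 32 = (r - 2)*(r^3 - 4*r^2 - 4*r + 16) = (r - 2)^2*(r^2 - 2*r - 8) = (r - 4)*(r - 2)^2*(r + 2)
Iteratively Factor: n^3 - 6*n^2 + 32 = (n + 2)*(n^2 - 8*n + 16) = (n - 4)*(n + 2)*(n - 4)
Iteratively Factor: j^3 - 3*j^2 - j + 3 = (j - 3)*(j^2 - 1) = (j - 3)*(j + 1)*(j - 1)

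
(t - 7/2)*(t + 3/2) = t^2 - 2*t - 21/4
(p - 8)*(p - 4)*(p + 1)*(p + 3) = p^4 - 8*p^3 - 13*p^2 + 92*p + 96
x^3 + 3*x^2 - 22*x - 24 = (x - 4)*(x + 1)*(x + 6)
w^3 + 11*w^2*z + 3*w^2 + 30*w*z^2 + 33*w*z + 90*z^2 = (w + 3)*(w + 5*z)*(w + 6*z)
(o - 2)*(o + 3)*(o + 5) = o^3 + 6*o^2 - o - 30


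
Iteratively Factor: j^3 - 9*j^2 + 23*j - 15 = (j - 3)*(j^2 - 6*j + 5) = (j - 3)*(j - 1)*(j - 5)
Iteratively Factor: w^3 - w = (w)*(w^2 - 1) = w*(w - 1)*(w + 1)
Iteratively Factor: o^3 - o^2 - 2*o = (o)*(o^2 - o - 2) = o*(o + 1)*(o - 2)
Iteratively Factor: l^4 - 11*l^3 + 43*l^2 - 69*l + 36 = (l - 3)*(l^3 - 8*l^2 + 19*l - 12) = (l - 3)*(l - 1)*(l^2 - 7*l + 12) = (l - 4)*(l - 3)*(l - 1)*(l - 3)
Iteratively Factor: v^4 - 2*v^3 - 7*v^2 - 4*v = (v - 4)*(v^3 + 2*v^2 + v) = (v - 4)*(v + 1)*(v^2 + v) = v*(v - 4)*(v + 1)*(v + 1)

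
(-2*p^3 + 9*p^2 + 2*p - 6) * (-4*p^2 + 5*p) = 8*p^5 - 46*p^4 + 37*p^3 + 34*p^2 - 30*p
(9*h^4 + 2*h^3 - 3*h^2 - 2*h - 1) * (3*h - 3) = 27*h^5 - 21*h^4 - 15*h^3 + 3*h^2 + 3*h + 3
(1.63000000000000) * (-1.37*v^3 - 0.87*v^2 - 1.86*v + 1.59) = -2.2331*v^3 - 1.4181*v^2 - 3.0318*v + 2.5917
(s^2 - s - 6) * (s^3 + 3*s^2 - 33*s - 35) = s^5 + 2*s^4 - 42*s^3 - 20*s^2 + 233*s + 210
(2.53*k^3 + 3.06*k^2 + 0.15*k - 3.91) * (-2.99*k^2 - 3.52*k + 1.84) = -7.5647*k^5 - 18.055*k^4 - 6.5645*k^3 + 16.7933*k^2 + 14.0392*k - 7.1944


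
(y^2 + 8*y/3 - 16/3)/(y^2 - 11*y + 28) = (3*y^2 + 8*y - 16)/(3*(y^2 - 11*y + 28))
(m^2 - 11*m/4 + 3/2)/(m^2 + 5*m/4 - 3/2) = (m - 2)/(m + 2)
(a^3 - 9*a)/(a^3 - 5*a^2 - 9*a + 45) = a/(a - 5)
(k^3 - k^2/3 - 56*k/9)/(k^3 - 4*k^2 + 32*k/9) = (3*k + 7)/(3*k - 4)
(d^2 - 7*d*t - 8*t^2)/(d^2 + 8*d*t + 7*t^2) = (d - 8*t)/(d + 7*t)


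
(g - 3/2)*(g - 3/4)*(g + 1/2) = g^3 - 7*g^2/4 + 9/16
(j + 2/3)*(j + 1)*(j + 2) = j^3 + 11*j^2/3 + 4*j + 4/3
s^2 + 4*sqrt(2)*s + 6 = (s + sqrt(2))*(s + 3*sqrt(2))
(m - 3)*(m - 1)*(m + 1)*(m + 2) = m^4 - m^3 - 7*m^2 + m + 6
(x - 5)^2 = x^2 - 10*x + 25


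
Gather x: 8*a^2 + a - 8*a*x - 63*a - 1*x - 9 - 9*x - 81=8*a^2 - 62*a + x*(-8*a - 10) - 90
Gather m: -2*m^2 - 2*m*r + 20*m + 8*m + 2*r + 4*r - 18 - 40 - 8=-2*m^2 + m*(28 - 2*r) + 6*r - 66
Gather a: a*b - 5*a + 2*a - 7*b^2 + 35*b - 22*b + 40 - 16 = a*(b - 3) - 7*b^2 + 13*b + 24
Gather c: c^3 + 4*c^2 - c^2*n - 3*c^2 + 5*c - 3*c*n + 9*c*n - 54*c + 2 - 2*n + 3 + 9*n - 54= c^3 + c^2*(1 - n) + c*(6*n - 49) + 7*n - 49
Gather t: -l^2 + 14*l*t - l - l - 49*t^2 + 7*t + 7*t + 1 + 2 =-l^2 - 2*l - 49*t^2 + t*(14*l + 14) + 3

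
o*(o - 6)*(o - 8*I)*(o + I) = o^4 - 6*o^3 - 7*I*o^3 + 8*o^2 + 42*I*o^2 - 48*o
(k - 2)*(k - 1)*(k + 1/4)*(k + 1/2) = k^4 - 9*k^3/4 - k^2/8 + 9*k/8 + 1/4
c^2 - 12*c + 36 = (c - 6)^2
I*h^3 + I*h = h*(h + I)*(I*h + 1)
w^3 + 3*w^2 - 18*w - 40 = (w - 4)*(w + 2)*(w + 5)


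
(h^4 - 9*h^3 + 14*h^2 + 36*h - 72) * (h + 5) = h^5 - 4*h^4 - 31*h^3 + 106*h^2 + 108*h - 360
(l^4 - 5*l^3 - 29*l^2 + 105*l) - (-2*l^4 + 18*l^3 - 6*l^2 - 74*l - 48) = 3*l^4 - 23*l^3 - 23*l^2 + 179*l + 48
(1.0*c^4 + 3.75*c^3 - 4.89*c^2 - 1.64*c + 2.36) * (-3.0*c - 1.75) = -3.0*c^5 - 13.0*c^4 + 8.1075*c^3 + 13.4775*c^2 - 4.21*c - 4.13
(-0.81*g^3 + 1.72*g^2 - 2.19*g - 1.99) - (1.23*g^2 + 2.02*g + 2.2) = -0.81*g^3 + 0.49*g^2 - 4.21*g - 4.19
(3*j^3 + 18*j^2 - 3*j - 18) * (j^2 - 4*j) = 3*j^5 + 6*j^4 - 75*j^3 - 6*j^2 + 72*j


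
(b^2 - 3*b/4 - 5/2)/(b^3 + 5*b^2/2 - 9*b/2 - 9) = (4*b + 5)/(2*(2*b^2 + 9*b + 9))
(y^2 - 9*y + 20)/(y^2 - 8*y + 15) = (y - 4)/(y - 3)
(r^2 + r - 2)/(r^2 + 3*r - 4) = (r + 2)/(r + 4)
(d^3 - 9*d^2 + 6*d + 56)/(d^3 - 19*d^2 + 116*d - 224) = (d + 2)/(d - 8)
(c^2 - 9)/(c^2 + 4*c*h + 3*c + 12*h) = (c - 3)/(c + 4*h)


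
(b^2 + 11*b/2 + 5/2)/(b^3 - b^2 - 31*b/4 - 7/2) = 2*(b + 5)/(2*b^2 - 3*b - 14)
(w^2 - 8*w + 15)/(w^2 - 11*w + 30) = (w - 3)/(w - 6)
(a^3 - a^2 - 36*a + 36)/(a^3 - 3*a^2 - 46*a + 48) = (a - 6)/(a - 8)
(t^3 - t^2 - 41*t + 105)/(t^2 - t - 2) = (-t^3 + t^2 + 41*t - 105)/(-t^2 + t + 2)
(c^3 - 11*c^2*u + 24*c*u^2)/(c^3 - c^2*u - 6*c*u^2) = (c - 8*u)/(c + 2*u)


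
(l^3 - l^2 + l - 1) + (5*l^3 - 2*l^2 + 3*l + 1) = 6*l^3 - 3*l^2 + 4*l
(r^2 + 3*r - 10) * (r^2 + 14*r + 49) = r^4 + 17*r^3 + 81*r^2 + 7*r - 490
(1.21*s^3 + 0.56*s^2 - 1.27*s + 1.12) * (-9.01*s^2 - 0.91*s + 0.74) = -10.9021*s^5 - 6.1467*s^4 + 11.8285*s^3 - 8.5211*s^2 - 1.959*s + 0.8288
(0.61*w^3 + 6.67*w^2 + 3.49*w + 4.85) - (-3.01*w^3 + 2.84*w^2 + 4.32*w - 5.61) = 3.62*w^3 + 3.83*w^2 - 0.83*w + 10.46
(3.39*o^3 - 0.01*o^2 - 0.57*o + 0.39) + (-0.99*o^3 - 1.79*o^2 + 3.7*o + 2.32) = 2.4*o^3 - 1.8*o^2 + 3.13*o + 2.71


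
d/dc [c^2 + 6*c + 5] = 2*c + 6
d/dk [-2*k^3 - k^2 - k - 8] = -6*k^2 - 2*k - 1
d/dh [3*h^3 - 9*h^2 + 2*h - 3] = 9*h^2 - 18*h + 2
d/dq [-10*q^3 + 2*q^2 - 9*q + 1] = -30*q^2 + 4*q - 9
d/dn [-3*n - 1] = -3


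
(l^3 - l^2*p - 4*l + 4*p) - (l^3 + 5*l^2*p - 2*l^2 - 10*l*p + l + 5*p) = -6*l^2*p + 2*l^2 + 10*l*p - 5*l - p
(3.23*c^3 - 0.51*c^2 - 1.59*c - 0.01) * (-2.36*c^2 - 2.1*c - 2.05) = -7.6228*c^5 - 5.5794*c^4 - 1.7981*c^3 + 4.4081*c^2 + 3.2805*c + 0.0205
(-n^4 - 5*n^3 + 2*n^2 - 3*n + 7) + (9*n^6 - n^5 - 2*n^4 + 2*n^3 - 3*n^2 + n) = 9*n^6 - n^5 - 3*n^4 - 3*n^3 - n^2 - 2*n + 7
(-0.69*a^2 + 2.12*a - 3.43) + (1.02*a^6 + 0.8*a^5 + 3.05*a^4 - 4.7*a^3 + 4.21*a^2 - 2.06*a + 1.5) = 1.02*a^6 + 0.8*a^5 + 3.05*a^4 - 4.7*a^3 + 3.52*a^2 + 0.0600000000000001*a - 1.93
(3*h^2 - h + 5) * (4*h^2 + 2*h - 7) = 12*h^4 + 2*h^3 - 3*h^2 + 17*h - 35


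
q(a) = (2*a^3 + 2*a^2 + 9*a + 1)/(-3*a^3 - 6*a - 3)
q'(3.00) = 0.10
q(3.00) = -0.98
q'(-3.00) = -0.05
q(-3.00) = -0.65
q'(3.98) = 0.06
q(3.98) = -0.90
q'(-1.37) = -0.60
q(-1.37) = -0.98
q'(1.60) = 0.11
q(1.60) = -1.15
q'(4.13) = 0.06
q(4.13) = -0.89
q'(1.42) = 0.07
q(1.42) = -1.17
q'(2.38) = 0.13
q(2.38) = -1.05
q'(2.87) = 0.11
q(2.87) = -0.99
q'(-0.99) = -1.55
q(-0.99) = -1.35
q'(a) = (9*a^2 + 6)*(2*a^3 + 2*a^2 + 9*a + 1)/(-3*a^3 - 6*a - 3)^2 + (6*a^2 + 4*a + 9)/(-3*a^3 - 6*a - 3)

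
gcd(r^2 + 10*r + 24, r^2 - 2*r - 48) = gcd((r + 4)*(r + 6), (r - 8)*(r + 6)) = r + 6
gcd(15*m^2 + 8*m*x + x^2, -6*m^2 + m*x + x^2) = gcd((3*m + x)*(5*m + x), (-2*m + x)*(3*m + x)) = 3*m + x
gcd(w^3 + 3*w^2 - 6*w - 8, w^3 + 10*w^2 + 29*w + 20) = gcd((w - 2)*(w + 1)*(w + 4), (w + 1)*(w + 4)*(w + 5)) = w^2 + 5*w + 4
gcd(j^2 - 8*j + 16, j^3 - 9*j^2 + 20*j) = j - 4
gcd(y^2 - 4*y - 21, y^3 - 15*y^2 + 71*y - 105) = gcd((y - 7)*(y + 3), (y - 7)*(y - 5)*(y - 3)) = y - 7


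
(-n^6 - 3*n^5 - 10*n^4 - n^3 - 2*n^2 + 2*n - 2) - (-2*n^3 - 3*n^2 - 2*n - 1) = -n^6 - 3*n^5 - 10*n^4 + n^3 + n^2 + 4*n - 1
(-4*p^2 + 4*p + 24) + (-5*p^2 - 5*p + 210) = -9*p^2 - p + 234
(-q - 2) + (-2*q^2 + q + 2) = -2*q^2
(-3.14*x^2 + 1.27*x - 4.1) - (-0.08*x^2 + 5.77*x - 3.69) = -3.06*x^2 - 4.5*x - 0.41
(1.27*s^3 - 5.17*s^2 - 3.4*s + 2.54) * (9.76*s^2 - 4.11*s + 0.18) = 12.3952*s^5 - 55.6789*s^4 - 11.7067*s^3 + 37.8338*s^2 - 11.0514*s + 0.4572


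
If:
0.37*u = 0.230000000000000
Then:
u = 0.62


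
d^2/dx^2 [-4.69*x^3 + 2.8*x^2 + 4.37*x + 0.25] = 5.6 - 28.14*x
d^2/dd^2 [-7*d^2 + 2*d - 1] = -14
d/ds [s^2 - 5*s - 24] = 2*s - 5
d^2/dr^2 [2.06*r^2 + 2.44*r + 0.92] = 4.12000000000000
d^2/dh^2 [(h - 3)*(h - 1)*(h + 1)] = 6*h - 6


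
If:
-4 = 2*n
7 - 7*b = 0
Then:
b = 1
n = -2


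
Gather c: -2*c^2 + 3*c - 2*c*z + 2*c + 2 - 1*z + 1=-2*c^2 + c*(5 - 2*z) - z + 3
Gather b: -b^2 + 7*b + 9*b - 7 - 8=-b^2 + 16*b - 15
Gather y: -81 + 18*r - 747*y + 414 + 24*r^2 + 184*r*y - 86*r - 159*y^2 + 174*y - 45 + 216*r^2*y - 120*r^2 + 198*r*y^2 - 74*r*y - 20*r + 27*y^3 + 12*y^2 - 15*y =-96*r^2 - 88*r + 27*y^3 + y^2*(198*r - 147) + y*(216*r^2 + 110*r - 588) + 288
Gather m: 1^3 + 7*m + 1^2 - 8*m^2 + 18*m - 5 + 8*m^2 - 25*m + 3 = 0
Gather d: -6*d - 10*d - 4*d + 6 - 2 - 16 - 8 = -20*d - 20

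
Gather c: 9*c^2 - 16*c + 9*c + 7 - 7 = 9*c^2 - 7*c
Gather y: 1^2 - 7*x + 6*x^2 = 6*x^2 - 7*x + 1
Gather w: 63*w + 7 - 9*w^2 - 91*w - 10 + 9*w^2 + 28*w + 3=0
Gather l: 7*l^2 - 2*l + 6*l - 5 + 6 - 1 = 7*l^2 + 4*l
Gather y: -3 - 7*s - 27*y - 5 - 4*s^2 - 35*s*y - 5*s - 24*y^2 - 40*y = -4*s^2 - 12*s - 24*y^2 + y*(-35*s - 67) - 8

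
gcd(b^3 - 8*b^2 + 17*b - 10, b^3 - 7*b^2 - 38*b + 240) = b - 5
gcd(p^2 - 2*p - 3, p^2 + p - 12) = p - 3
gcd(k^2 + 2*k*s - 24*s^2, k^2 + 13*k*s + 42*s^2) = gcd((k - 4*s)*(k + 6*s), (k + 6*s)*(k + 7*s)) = k + 6*s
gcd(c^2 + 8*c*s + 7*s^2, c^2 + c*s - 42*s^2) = c + 7*s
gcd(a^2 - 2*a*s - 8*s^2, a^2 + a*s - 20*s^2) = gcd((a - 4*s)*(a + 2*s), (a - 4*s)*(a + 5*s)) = -a + 4*s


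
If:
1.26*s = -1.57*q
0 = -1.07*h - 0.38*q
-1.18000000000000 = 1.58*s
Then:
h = -0.21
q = 0.60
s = -0.75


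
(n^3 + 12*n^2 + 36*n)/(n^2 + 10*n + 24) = n*(n + 6)/(n + 4)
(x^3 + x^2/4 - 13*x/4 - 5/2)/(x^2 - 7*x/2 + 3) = (4*x^2 + 9*x + 5)/(2*(2*x - 3))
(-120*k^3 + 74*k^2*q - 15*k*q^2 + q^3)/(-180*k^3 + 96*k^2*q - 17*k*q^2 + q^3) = (-4*k + q)/(-6*k + q)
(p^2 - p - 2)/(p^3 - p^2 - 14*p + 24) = (p + 1)/(p^2 + p - 12)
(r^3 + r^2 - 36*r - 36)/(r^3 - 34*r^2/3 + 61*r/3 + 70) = 3*(r^2 + 7*r + 6)/(3*r^2 - 16*r - 35)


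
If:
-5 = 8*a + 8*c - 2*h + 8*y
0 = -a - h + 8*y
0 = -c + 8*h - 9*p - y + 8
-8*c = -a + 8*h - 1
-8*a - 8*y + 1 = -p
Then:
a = 1209/5860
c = -34931/46880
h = 525/586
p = 10271/5860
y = 6459/46880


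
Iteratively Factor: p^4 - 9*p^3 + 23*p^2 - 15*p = (p)*(p^3 - 9*p^2 + 23*p - 15) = p*(p - 3)*(p^2 - 6*p + 5) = p*(p - 3)*(p - 1)*(p - 5)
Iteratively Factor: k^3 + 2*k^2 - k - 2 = (k - 1)*(k^2 + 3*k + 2) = (k - 1)*(k + 1)*(k + 2)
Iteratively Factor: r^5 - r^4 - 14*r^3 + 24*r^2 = (r)*(r^4 - r^3 - 14*r^2 + 24*r) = r*(r - 3)*(r^3 + 2*r^2 - 8*r) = r^2*(r - 3)*(r^2 + 2*r - 8) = r^2*(r - 3)*(r + 4)*(r - 2)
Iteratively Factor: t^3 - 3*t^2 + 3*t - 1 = (t - 1)*(t^2 - 2*t + 1) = (t - 1)^2*(t - 1)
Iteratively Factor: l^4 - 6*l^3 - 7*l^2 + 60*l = (l)*(l^3 - 6*l^2 - 7*l + 60) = l*(l - 5)*(l^2 - l - 12) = l*(l - 5)*(l - 4)*(l + 3)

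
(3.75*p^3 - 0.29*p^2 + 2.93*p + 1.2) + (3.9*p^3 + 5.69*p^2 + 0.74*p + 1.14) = 7.65*p^3 + 5.4*p^2 + 3.67*p + 2.34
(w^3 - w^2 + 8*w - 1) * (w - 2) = w^4 - 3*w^3 + 10*w^2 - 17*w + 2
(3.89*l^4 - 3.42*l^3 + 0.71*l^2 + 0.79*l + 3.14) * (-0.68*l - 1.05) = -2.6452*l^5 - 1.7589*l^4 + 3.1082*l^3 - 1.2827*l^2 - 2.9647*l - 3.297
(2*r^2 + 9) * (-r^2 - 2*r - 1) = -2*r^4 - 4*r^3 - 11*r^2 - 18*r - 9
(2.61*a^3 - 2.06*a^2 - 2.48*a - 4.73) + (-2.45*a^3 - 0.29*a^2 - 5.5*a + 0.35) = 0.16*a^3 - 2.35*a^2 - 7.98*a - 4.38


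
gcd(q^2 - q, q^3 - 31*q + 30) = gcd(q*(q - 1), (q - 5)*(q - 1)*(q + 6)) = q - 1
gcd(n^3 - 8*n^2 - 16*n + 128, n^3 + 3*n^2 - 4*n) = n + 4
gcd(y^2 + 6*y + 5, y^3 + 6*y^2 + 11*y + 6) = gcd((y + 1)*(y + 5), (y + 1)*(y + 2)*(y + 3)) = y + 1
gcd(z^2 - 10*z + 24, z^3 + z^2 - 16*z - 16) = z - 4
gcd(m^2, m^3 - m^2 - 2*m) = m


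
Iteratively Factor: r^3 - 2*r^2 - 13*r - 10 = (r + 1)*(r^2 - 3*r - 10) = (r + 1)*(r + 2)*(r - 5)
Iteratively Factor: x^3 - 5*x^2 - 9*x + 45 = (x - 5)*(x^2 - 9) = (x - 5)*(x + 3)*(x - 3)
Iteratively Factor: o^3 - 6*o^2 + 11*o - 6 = (o - 1)*(o^2 - 5*o + 6) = (o - 3)*(o - 1)*(o - 2)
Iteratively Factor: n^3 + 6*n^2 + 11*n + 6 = (n + 1)*(n^2 + 5*n + 6) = (n + 1)*(n + 2)*(n + 3)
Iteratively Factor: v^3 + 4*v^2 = (v)*(v^2 + 4*v) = v*(v + 4)*(v)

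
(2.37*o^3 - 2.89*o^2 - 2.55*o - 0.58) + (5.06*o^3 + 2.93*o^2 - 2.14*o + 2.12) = 7.43*o^3 + 0.04*o^2 - 4.69*o + 1.54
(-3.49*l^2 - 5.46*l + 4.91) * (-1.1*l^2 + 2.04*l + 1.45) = 3.839*l^4 - 1.1136*l^3 - 21.5999*l^2 + 2.0994*l + 7.1195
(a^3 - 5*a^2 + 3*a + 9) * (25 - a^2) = -a^5 + 5*a^4 + 22*a^3 - 134*a^2 + 75*a + 225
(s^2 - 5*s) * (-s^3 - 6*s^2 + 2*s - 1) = -s^5 - s^4 + 32*s^3 - 11*s^2 + 5*s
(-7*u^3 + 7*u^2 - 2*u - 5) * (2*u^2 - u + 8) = -14*u^5 + 21*u^4 - 67*u^3 + 48*u^2 - 11*u - 40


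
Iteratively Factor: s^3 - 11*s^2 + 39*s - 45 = (s - 3)*(s^2 - 8*s + 15) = (s - 5)*(s - 3)*(s - 3)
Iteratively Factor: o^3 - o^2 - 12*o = (o - 4)*(o^2 + 3*o) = (o - 4)*(o + 3)*(o)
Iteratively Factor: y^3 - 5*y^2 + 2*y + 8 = (y - 4)*(y^2 - y - 2) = (y - 4)*(y + 1)*(y - 2)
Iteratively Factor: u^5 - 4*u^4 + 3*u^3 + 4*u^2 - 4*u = (u - 2)*(u^4 - 2*u^3 - u^2 + 2*u) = u*(u - 2)*(u^3 - 2*u^2 - u + 2) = u*(u - 2)*(u + 1)*(u^2 - 3*u + 2) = u*(u - 2)*(u - 1)*(u + 1)*(u - 2)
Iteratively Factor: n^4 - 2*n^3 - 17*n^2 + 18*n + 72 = (n + 3)*(n^3 - 5*n^2 - 2*n + 24) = (n - 3)*(n + 3)*(n^2 - 2*n - 8) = (n - 4)*(n - 3)*(n + 3)*(n + 2)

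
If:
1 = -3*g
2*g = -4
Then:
No Solution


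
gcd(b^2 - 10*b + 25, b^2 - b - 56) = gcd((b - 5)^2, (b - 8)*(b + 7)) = 1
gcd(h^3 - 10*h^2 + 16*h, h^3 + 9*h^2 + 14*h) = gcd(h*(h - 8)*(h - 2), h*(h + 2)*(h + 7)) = h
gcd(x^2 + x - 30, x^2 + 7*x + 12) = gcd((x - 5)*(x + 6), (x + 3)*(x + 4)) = 1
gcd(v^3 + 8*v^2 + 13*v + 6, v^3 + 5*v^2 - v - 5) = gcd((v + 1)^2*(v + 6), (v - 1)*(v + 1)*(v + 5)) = v + 1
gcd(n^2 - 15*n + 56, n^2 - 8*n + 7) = n - 7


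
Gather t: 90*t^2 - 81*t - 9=90*t^2 - 81*t - 9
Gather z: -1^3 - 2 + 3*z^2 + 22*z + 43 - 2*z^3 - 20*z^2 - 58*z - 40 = -2*z^3 - 17*z^2 - 36*z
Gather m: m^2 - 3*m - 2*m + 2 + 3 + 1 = m^2 - 5*m + 6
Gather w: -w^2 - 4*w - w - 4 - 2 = -w^2 - 5*w - 6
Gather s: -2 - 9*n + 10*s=-9*n + 10*s - 2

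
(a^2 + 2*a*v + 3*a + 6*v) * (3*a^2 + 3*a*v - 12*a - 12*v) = 3*a^4 + 9*a^3*v - 3*a^3 + 6*a^2*v^2 - 9*a^2*v - 36*a^2 - 6*a*v^2 - 108*a*v - 72*v^2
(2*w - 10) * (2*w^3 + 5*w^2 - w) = 4*w^4 - 10*w^3 - 52*w^2 + 10*w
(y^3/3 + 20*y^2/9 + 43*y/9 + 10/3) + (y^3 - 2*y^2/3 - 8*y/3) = 4*y^3/3 + 14*y^2/9 + 19*y/9 + 10/3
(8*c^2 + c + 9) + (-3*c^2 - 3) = 5*c^2 + c + 6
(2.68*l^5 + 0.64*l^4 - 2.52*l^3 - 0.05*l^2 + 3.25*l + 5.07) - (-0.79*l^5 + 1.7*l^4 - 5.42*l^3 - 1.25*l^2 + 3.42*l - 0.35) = 3.47*l^5 - 1.06*l^4 + 2.9*l^3 + 1.2*l^2 - 0.17*l + 5.42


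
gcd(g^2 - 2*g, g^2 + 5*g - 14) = g - 2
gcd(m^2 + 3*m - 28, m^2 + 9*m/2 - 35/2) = m + 7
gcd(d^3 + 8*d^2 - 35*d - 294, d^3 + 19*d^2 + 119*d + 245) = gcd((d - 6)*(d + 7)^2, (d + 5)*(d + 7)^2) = d^2 + 14*d + 49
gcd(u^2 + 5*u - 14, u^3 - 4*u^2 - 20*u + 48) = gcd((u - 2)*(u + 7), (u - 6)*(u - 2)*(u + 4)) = u - 2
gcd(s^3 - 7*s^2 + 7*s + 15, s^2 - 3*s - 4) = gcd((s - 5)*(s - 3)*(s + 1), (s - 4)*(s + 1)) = s + 1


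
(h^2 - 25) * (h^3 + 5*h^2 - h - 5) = h^5 + 5*h^4 - 26*h^3 - 130*h^2 + 25*h + 125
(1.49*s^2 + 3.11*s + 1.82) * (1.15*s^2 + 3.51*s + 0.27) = 1.7135*s^4 + 8.8064*s^3 + 13.4114*s^2 + 7.2279*s + 0.4914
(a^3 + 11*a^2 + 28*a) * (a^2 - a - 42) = a^5 + 10*a^4 - 25*a^3 - 490*a^2 - 1176*a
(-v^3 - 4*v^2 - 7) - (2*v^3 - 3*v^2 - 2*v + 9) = -3*v^3 - v^2 + 2*v - 16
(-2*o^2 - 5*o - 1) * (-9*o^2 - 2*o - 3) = 18*o^4 + 49*o^3 + 25*o^2 + 17*o + 3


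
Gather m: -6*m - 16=-6*m - 16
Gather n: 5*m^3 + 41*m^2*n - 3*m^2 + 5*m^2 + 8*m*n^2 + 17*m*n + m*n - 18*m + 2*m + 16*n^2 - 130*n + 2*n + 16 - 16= 5*m^3 + 2*m^2 - 16*m + n^2*(8*m + 16) + n*(41*m^2 + 18*m - 128)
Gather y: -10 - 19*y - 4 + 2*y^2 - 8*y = 2*y^2 - 27*y - 14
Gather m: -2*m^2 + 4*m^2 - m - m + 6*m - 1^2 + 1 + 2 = 2*m^2 + 4*m + 2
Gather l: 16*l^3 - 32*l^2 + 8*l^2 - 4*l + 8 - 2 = 16*l^3 - 24*l^2 - 4*l + 6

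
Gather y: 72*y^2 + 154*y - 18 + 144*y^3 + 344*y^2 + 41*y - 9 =144*y^3 + 416*y^2 + 195*y - 27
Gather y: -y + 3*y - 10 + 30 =2*y + 20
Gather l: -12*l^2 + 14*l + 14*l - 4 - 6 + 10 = -12*l^2 + 28*l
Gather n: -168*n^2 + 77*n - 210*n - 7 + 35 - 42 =-168*n^2 - 133*n - 14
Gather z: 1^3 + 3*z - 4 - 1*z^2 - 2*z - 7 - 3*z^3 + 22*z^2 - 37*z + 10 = -3*z^3 + 21*z^2 - 36*z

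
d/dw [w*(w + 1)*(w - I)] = 3*w^2 + 2*w*(1 - I) - I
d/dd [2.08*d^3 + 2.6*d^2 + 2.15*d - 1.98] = 6.24*d^2 + 5.2*d + 2.15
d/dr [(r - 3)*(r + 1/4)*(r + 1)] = 3*r^2 - 7*r/2 - 7/2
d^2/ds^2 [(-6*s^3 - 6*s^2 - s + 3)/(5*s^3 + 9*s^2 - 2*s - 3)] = 10*(24*s^6 - 51*s^5 - 81*s^4 + 13*s^3 - 9*s^2 - 54*s + 9)/(125*s^9 + 675*s^8 + 1065*s^7 - 36*s^6 - 1236*s^5 - 441*s^4 + 451*s^3 + 207*s^2 - 54*s - 27)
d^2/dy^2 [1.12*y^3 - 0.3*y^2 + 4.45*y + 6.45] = 6.72*y - 0.6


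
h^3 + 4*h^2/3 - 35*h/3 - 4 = (h - 3)*(h + 1/3)*(h + 4)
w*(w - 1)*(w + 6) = w^3 + 5*w^2 - 6*w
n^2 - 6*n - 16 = (n - 8)*(n + 2)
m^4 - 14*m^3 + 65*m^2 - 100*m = m*(m - 5)^2*(m - 4)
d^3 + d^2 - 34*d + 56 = (d - 4)*(d - 2)*(d + 7)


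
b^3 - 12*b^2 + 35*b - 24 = (b - 8)*(b - 3)*(b - 1)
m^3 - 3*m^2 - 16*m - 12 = (m - 6)*(m + 1)*(m + 2)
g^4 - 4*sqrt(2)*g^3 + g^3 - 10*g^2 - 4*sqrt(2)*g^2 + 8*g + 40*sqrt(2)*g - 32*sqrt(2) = (g - 2)*(g - 1)*(g + 4)*(g - 4*sqrt(2))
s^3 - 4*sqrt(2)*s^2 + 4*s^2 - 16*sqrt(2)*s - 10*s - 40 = (s + 4)*(s - 5*sqrt(2))*(s + sqrt(2))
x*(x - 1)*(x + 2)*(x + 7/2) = x^4 + 9*x^3/2 + 3*x^2/2 - 7*x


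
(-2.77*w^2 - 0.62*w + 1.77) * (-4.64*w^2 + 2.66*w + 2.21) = 12.8528*w^4 - 4.4914*w^3 - 15.9837*w^2 + 3.338*w + 3.9117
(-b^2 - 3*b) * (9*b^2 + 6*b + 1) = -9*b^4 - 33*b^3 - 19*b^2 - 3*b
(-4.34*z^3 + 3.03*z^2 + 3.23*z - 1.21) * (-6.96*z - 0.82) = 30.2064*z^4 - 17.53*z^3 - 24.9654*z^2 + 5.773*z + 0.9922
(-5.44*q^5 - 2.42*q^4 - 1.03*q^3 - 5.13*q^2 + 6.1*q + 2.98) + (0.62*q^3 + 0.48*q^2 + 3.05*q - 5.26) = -5.44*q^5 - 2.42*q^4 - 0.41*q^3 - 4.65*q^2 + 9.15*q - 2.28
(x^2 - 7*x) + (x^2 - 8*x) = 2*x^2 - 15*x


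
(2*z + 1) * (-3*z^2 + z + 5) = -6*z^3 - z^2 + 11*z + 5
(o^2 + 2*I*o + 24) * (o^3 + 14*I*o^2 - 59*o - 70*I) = o^5 + 16*I*o^4 - 63*o^3 + 148*I*o^2 - 1276*o - 1680*I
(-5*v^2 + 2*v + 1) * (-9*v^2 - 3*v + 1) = 45*v^4 - 3*v^3 - 20*v^2 - v + 1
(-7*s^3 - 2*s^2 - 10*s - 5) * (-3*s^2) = 21*s^5 + 6*s^4 + 30*s^3 + 15*s^2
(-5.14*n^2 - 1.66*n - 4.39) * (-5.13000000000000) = 26.3682*n^2 + 8.5158*n + 22.5207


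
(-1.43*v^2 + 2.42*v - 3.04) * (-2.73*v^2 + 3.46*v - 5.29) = 3.9039*v^4 - 11.5544*v^3 + 24.2371*v^2 - 23.3202*v + 16.0816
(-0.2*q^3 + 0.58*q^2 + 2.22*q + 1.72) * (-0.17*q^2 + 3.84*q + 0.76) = 0.034*q^5 - 0.8666*q^4 + 1.6978*q^3 + 8.6732*q^2 + 8.292*q + 1.3072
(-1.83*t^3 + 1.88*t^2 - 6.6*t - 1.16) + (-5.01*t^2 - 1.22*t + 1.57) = -1.83*t^3 - 3.13*t^2 - 7.82*t + 0.41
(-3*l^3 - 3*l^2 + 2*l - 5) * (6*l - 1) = -18*l^4 - 15*l^3 + 15*l^2 - 32*l + 5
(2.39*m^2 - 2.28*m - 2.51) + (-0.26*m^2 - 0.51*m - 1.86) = 2.13*m^2 - 2.79*m - 4.37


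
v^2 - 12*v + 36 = (v - 6)^2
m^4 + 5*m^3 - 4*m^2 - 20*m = m*(m - 2)*(m + 2)*(m + 5)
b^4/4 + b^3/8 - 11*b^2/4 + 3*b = b*(b/4 + 1)*(b - 2)*(b - 3/2)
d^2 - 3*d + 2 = (d - 2)*(d - 1)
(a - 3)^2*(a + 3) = a^3 - 3*a^2 - 9*a + 27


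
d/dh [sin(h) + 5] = cos(h)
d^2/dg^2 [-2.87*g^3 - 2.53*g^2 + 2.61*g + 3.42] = -17.22*g - 5.06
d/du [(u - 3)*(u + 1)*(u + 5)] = 3*u^2 + 6*u - 13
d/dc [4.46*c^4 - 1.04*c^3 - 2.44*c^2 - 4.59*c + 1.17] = 17.84*c^3 - 3.12*c^2 - 4.88*c - 4.59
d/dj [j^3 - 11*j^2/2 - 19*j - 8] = 3*j^2 - 11*j - 19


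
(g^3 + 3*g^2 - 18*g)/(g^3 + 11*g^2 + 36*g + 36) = g*(g - 3)/(g^2 + 5*g + 6)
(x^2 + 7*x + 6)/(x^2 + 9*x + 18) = (x + 1)/(x + 3)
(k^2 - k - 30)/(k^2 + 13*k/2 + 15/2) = 2*(k - 6)/(2*k + 3)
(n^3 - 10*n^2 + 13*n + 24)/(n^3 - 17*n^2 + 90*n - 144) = (n + 1)/(n - 6)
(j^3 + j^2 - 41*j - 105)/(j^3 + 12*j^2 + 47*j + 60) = (j - 7)/(j + 4)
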